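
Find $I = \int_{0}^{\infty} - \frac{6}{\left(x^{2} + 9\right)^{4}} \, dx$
$- \frac{5 \pi}{11664}$

Recall the elementary integral
$$J(a) = \int_{0}^{\infty} - \frac{6}{a^{2} + x^{2}} \, dx = - \frac{3 \pi}{a}.$$

Differentiating under the integral sign with respect to $a$,
$$\frac{dJ}{da} = \int_{0}^{\infty} \frac{12 a}{\left(a^{2} + x^{2}\right)^{2}} \, dx = \frac{3 \pi}{a^{2}},$$
so $\int_{0}^{\infty} - \frac{6}{\left(a^{2} + x^{2}\right)^{2}} \, dx = - \frac{3 \pi}{2 a^{3}}$.

Repeating — each differentiation of $1/(x^2+a^2)^j$ produces $-2ja/(x^2+a^2)^{j+1}$ — and dividing through by $-2ja$ at each step yields, after $3$ differentiations in total,
$$\int_{0}^{\infty} - \frac{6}{\left(a^{2} + x^{2}\right)^{4}} \, dx = - \frac{15 \pi}{16 a^{7}}.$$

Setting $a = 3$:
$$I = - \frac{5 \pi}{11664}.$$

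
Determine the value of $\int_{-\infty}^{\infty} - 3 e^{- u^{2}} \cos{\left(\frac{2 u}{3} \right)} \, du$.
$- \frac{3 \sqrt{\pi}}{e^{\frac{1}{9}}}$

Let $b$ denote the cosine frequency and define $I(b) = \int_{-\infty}^{\infty} - 3 e^{- u^{2}} \cos{\left(b u \right)} \, du$.

Differentiating under the integral sign,
$$I'(b) = \int_{-\infty}^{\infty} 3 u e^{- u^{2}} \sin{\left(b u \right)} \, du.$$

Integrate $\int_{-\infty}^{\infty} u \sin(b u)\, e^{- u^{2}}\, du$ by parts with $w = \sin(b u)$ and $dv = u\, e^{- u^{2}}\, du$, giving $v = - \frac{e^{- u^{2}}}{2}$. The boundary term vanishes and
$$\int_{-\infty}^{\infty} u \sin(b u)\, e^{- u^{2}}\, du = \frac{b}{2} \int_{-\infty}^{\infty} \cos(b u)\, e^{- u^{2}}\, du,$$
so $I'(b) = - \frac{b}{2}\, I(b)$.

This is a separable first-order ODE; solving with the initial condition $I(0) = \int_{-\infty}^{\infty} - 3 e^{- u^{2}}\,du = - 3 \sqrt{\pi}$ gives
$$I(b) = - 3 \sqrt{\pi} e^{- \frac{b^{2}}{4}}.$$

Setting $b = \frac{2}{3}$:
$$I = - \frac{3 \sqrt{\pi}}{e^{\frac{1}{9}}}.$$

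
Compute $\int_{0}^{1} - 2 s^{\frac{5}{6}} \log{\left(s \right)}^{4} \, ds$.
$- \frac{373248}{161051}$

Consider the simpler parametrised integral
$$J(a) = \int_{0}^{1} - 2 s^{a} \, ds = - \frac{2}{a + 1}.$$

Differentiating under the integral sign brings down a factor of $\ln s$:
$$\frac{dJ}{da} = \int_{0}^{1} - 2 s^{a} \log{\left(s \right)} \, ds = \frac{2}{\left(a + 1\right)^{2}}.$$

Repeating $4$ times in total — each differentiation brings down another $\ln s$ — gives
$$\frac{d^{4}J}{da^{4}} = \int_{0}^{1} - 2 s^{a} \log{\left(s \right)}^{4} \, ds = - \frac{48}{\left(a + 1\right)^{5}},$$
and the integrand here is exactly the target integrand, so $I = - \frac{48}{\left(a + 1\right)^{5}}$.

Setting $a = \frac{5}{6}$:
$$I = - \frac{373248}{161051}.$$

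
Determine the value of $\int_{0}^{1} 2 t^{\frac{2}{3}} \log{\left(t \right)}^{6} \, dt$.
$\frac{629856}{15625}$

Begin with the known integral
$$J(a) = \int_{0}^{1} 2 t^{a} \, dt = \frac{2}{a + 1}.$$

Differentiating under the integral sign brings down a factor of $\ln t$:
$$\frac{dJ}{da} = \int_{0}^{1} 2 t^{a} \log{\left(t \right)} \, dt = - \frac{2}{\left(a + 1\right)^{2}}.$$

Repeating $6$ times in total — each differentiation brings down another $\ln t$ — gives
$$\frac{d^{6}J}{da^{6}} = \int_{0}^{1} 2 t^{a} \log{\left(t \right)}^{6} \, dt = \frac{1440}{\left(a + 1\right)^{7}},$$
and the integrand here is exactly the target integrand, so $I = \frac{1440}{\left(a + 1\right)^{7}}$.

Setting $a = \frac{2}{3}$:
$$I = \frac{629856}{15625}.$$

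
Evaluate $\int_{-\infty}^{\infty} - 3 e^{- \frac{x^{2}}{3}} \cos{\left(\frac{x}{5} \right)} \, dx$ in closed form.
$- \frac{3 \sqrt{3} \sqrt{\pi}}{e^{\frac{3}{100}}}$

Define $I(b) = \int_{-\infty}^{\infty} - 3 e^{- \frac{x^{2}}{3}} \cos{\left(b x \right)} \, dx$.

Differentiating under the integral sign,
$$I'(b) = \int_{-\infty}^{\infty} 3 x e^{- \frac{x^{2}}{3}} \sin{\left(b x \right)} \, dx.$$

Integrate $\int_{-\infty}^{\infty} x \sin(b x)\, e^{- \frac{x^{2}}{3}}\, dx$ by parts with $u = \sin(b x)$ and $dv = x\, e^{- \frac{x^{2}}{3}}\, dx$, giving $v = - \frac{3 e^{- \frac{x^{2}}{3}}}{2}$. The boundary term vanishes and
$$\int_{-\infty}^{\infty} x \sin(b x)\, e^{- \frac{x^{2}}{3}}\, dx = \frac{3 b}{2} \int_{-\infty}^{\infty} \cos(b x)\, e^{- \frac{x^{2}}{3}}\, dx,$$
so $I'(b) = - \frac{3 b}{2}\, I(b)$.

This is a separable first-order ODE; solving with the initial condition $I(0) = \int_{-\infty}^{\infty} - 3 e^{- \frac{x^{2}}{3}}\,dx = - 3 \sqrt{3} \sqrt{\pi}$ gives
$$I(b) = - 3 \sqrt{3} \sqrt{\pi} e^{- \frac{3 b^{2}}{4}}.$$

Setting $b = \frac{1}{5}$:
$$I = - \frac{3 \sqrt{3} \sqrt{\pi}}{e^{\frac{3}{100}}}.$$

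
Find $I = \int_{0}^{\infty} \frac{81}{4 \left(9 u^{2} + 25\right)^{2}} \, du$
$\frac{27 \pi}{2000}$

Start from the standard arctangent integral
$$J(a) = \int_{0}^{\infty} \frac{1}{4 \left(a^{2} + u^{2}\right)} \, du = \frac{\pi}{8 a}.$$

Differentiating under the integral sign with respect to $a$,
$$\frac{dJ}{da} = \int_{0}^{\infty} - \frac{a}{2 \left(a^{2} + u^{2}\right)^{2}} \, du = - \frac{\pi}{8 a^{2}},$$
so $\int_{0}^{\infty} \frac{1}{4 \left(a^{2} + u^{2}\right)^{2}} \, du = \frac{\pi}{16 a^{3}}$.

Setting $a = \frac{5}{3}$:
$$I = \frac{27 \pi}{2000}.$$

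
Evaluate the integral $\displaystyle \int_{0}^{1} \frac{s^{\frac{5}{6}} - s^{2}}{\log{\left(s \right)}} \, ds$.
$\log{\left(\frac{11}{18} \right)}$

Consider the one-parameter family: let $I(a) = \int_{0}^{1} \frac{- s^{2} + s^{a}}{\log{\left(s \right)}} \, ds$.

Since $\dfrac{\partial}{\partial a}\,s^{a} = s^{a} \ln s$, the $\ln s$ in the denominator cancels and
$$\frac{dI}{da} = \int_{0}^{1} s^{a} \, ds = \left[\frac{s^{a+1}}{a+1}\right]_0^1 = \frac{1}{a + 1}.$$

Integrating with respect to $a$ gives $I(a) = \log{\left(\frac{a}{3} + \frac{1}{3} \right)} + C$.

At $a = 2$ the integrand is identically $0$, so $I(2) = 0$. The closed form gives $0$, hence $C = 0$.

Setting $a = \frac{5}{6}$:
$$I = \log{\left(\frac{11}{18} \right)}.$$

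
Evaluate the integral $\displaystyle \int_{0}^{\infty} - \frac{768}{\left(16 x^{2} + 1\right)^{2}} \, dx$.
$- 48 \pi$

Recall the elementary integral
$$J(a) = \int_{0}^{\infty} - \frac{3}{a^{2} + x^{2}} \, dx = - \frac{3 \pi}{2 a}.$$

Differentiating under the integral sign with respect to $a$,
$$\frac{dJ}{da} = \int_{0}^{\infty} \frac{6 a}{\left(a^{2} + x^{2}\right)^{2}} \, dx = \frac{3 \pi}{2 a^{2}},$$
so $\int_{0}^{\infty} - \frac{3}{\left(a^{2} + x^{2}\right)^{2}} \, dx = - \frac{3 \pi}{4 a^{3}}$.

Setting $a = \frac{1}{4}$:
$$I = - 48 \pi.$$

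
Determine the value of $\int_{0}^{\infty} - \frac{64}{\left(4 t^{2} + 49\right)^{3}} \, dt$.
$- \frac{6 \pi}{16807}$

Recall the elementary integral
$$J(a) = \int_{0}^{\infty} - \frac{1}{a^{2} + t^{2}} \, dt = - \frac{\pi}{2 a}.$$

Differentiating under the integral sign with respect to $a$,
$$\frac{dJ}{da} = \int_{0}^{\infty} \frac{2 a}{\left(a^{2} + t^{2}\right)^{2}} \, dt = \frac{\pi}{2 a^{2}},$$
so $\int_{0}^{\infty} - \frac{1}{\left(a^{2} + t^{2}\right)^{2}} \, dt = - \frac{\pi}{4 a^{3}}$.

Repeating — each differentiation of $1/(t^2+a^2)^j$ produces $-2ja/(t^2+a^2)^{j+1}$ — and dividing through by $-2ja$ at each step yields, after $2$ differentiations in total,
$$\int_{0}^{\infty} - \frac{1}{\left(a^{2} + t^{2}\right)^{3}} \, dt = - \frac{3 \pi}{16 a^{5}}.$$

Setting $a = \frac{7}{2}$:
$$I = - \frac{6 \pi}{16807}.$$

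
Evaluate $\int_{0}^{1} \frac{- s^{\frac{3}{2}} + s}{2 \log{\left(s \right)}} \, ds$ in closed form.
$- \frac{\log{\left(5 \right)}}{2} + \log{\left(2 \right)}$

Consider the one-parameter family: let $I(a) = \int_{0}^{1} \frac{s - s^{a}}{2 \log{\left(s \right)}} \, ds$.

Since $\dfrac{\partial}{\partial a}\,s^{a} = s^{a} \ln s$, the $\ln s$ in the denominator cancels and
$$\frac{dI}{da} = \int_{0}^{1} - \frac{1}{2} s^{a} \, ds = - \frac{1}{2} \left[\frac{s^{a+1}}{a+1}\right]_0^1 = - \frac{1}{2 a + 2}.$$

Integrating with respect to $a$ gives $I(a) = - \frac{\log{\left(a + 1 \right)}}{2} + \frac{\log{\left(2 \right)}}{2} + C$.

At $a = 1$ the integrand is identically $0$, so $I(1) = 0$. The closed form gives $0$, hence $C = 0$.

Setting $a = \frac{3}{2}$:
$$I = - \frac{\log{\left(5 \right)}}{2} + \log{\left(2 \right)}.$$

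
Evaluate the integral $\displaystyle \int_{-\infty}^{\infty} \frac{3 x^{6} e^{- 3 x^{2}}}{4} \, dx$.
$\frac{5 \sqrt{3} \sqrt{\pi}}{288}$

Consider the simpler parametrised integral
$$J(a) = \int_{-\infty}^{\infty} \frac{3 e^{- a x^{2}}}{4} \, dx = \frac{3 \sqrt{\pi}}{4 \sqrt{a}}.$$

Differentiating under the integral sign brings down a factor of $(-x^2)$:
$$\frac{dJ}{da} = \int_{-\infty}^{\infty} - \frac{3 x^{2} e^{- a x^{2}}}{4} \, dx = - \frac{3 \sqrt{\pi}}{8 a^{\frac{3}{2}}}.$$

Repeating $3$ times in total — each differentiation brings down another $(-x^2)$ — gives
$$\frac{d^{3}J}{da^{3}} = \int_{-\infty}^{\infty} - \frac{3 x^{6} e^{- a x^{2}}}{4} \, dx = - \frac{45 \sqrt{\pi}}{32 a^{\frac{7}{2}}},$$
and the integrand here is $(-1)^{3}$ times the target integrand, so $I = (-1)^{3}\,\frac{d^{3}J}{da^{3}} = \frac{45 \sqrt{\pi}}{32 a^{\frac{7}{2}}}$.

Setting $a = 3$:
$$I = \frac{5 \sqrt{3} \sqrt{\pi}}{288}.$$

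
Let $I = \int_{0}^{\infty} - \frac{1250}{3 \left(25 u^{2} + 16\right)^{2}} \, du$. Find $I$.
$- \frac{125 \pi}{384}$

Begin with the known result
$$J(a) = \int_{0}^{\infty} - \frac{2}{3 \left(a^{2} + u^{2}\right)} \, du = - \frac{\pi}{3 a}.$$

Differentiating under the integral sign with respect to $a$,
$$\frac{dJ}{da} = \int_{0}^{\infty} \frac{4 a}{3 \left(a^{2} + u^{2}\right)^{2}} \, du = \frac{\pi}{3 a^{2}},$$
so $\int_{0}^{\infty} - \frac{2}{3 \left(a^{2} + u^{2}\right)^{2}} \, du = - \frac{\pi}{6 a^{3}}$.

Setting $a = \frac{4}{5}$:
$$I = - \frac{125 \pi}{384}.$$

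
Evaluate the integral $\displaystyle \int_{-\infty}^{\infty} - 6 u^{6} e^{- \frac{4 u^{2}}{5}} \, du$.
$- \frac{5625 \sqrt{5} \sqrt{\pi}}{512}$

Start from the elementary integral
$$J(a) = \int_{-\infty}^{\infty} - 6 e^{- a u^{2}} \, du = - \frac{6 \sqrt{\pi}}{\sqrt{a}}.$$

Differentiating under the integral sign brings down a factor of $(-u^2)$:
$$\frac{dJ}{da} = \int_{-\infty}^{\infty} 6 u^{2} e^{- a u^{2}} \, du = \frac{3 \sqrt{\pi}}{a^{\frac{3}{2}}}.$$

Repeating $3$ times in total — each differentiation brings down another $(-u^2)$ — gives
$$\frac{d^{3}J}{da^{3}} = \int_{-\infty}^{\infty} 6 u^{6} e^{- a u^{2}} \, du = \frac{45 \sqrt{\pi}}{4 a^{\frac{7}{2}}},$$
and the integrand here is $(-1)^{3}$ times the target integrand, so $I = (-1)^{3}\,\frac{d^{3}J}{da^{3}} = - \frac{45 \sqrt{\pi}}{4 a^{\frac{7}{2}}}$.

Setting $a = \frac{4}{5}$:
$$I = - \frac{5625 \sqrt{5} \sqrt{\pi}}{512}.$$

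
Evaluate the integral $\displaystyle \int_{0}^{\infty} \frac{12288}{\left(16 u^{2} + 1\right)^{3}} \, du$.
$576 \pi$

Recall the elementary integral
$$J(a) = \int_{0}^{\infty} \frac{3}{a^{2} + u^{2}} \, du = \frac{3 \pi}{2 a}.$$

Differentiating under the integral sign with respect to $a$,
$$\frac{dJ}{da} = \int_{0}^{\infty} - \frac{6 a}{\left(a^{2} + u^{2}\right)^{2}} \, du = - \frac{3 \pi}{2 a^{2}},$$
so $\int_{0}^{\infty} \frac{3}{\left(a^{2} + u^{2}\right)^{2}} \, du = \frac{3 \pi}{4 a^{3}}$.

Repeating — each differentiation of $1/(u^2+a^2)^j$ produces $-2ja/(u^2+a^2)^{j+1}$ — and dividing through by $-2ja$ at each step yields, after $2$ differentiations in total,
$$\int_{0}^{\infty} \frac{3}{\left(a^{2} + u^{2}\right)^{3}} \, du = \frac{9 \pi}{16 a^{5}}.$$

Setting $a = \frac{1}{4}$:
$$I = 576 \pi.$$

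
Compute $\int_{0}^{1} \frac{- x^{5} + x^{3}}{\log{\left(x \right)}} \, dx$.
$\log{\left(\frac{2}{3} \right)}$

Replace the exponent $3$ by a parameter $a$: let $I(a) = \int_{0}^{1} \frac{- x^{5} + x^{a}}{\log{\left(x \right)}} \, dx$.

Since $\dfrac{\partial}{\partial a}\,x^{a} = x^{a} \ln x$, the $\ln x$ in the denominator cancels and
$$\frac{dI}{da} = \int_{0}^{1} x^{a} \, dx = \left[\frac{x^{a+1}}{a+1}\right]_0^1 = \frac{1}{a + 1}.$$

Integrating with respect to $a$ gives $I(a) = \log{\left(\frac{a}{6} + \frac{1}{6} \right)} + C$.

At $a = 5$ the integrand is identically $0$, so $I(5) = 0$. The closed form gives $0$, hence $C = 0$.

Setting $a = 3$:
$$I = \log{\left(\frac{2}{3} \right)}.$$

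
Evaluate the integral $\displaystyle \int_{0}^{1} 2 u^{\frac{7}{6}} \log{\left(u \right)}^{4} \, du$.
$\frac{373248}{371293}$

Begin with the known integral
$$J(a) = \int_{0}^{1} 2 u^{a} \, du = \frac{2}{a + 1}.$$

Differentiating under the integral sign brings down a factor of $\ln u$:
$$\frac{dJ}{da} = \int_{0}^{1} 2 u^{a} \log{\left(u \right)} \, du = - \frac{2}{\left(a + 1\right)^{2}}.$$

Repeating $4$ times in total — each differentiation brings down another $\ln u$ — gives
$$\frac{d^{4}J}{da^{4}} = \int_{0}^{1} 2 u^{a} \log{\left(u \right)}^{4} \, du = \frac{48}{\left(a + 1\right)^{5}},$$
and the integrand here is exactly the target integrand, so $I = \frac{48}{\left(a + 1\right)^{5}}$.

Setting $a = \frac{7}{6}$:
$$I = \frac{373248}{371293}.$$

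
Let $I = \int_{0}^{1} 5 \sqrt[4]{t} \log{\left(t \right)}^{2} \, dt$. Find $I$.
$\frac{128}{25}$

Consider the simpler parametrised integral
$$J(a) = \int_{0}^{1} 5 t^{a} \, dt = \frac{5}{a + 1}.$$

Differentiating under the integral sign brings down a factor of $\ln t$:
$$\frac{dJ}{da} = \int_{0}^{1} 5 t^{a} \log{\left(t \right)} \, dt = - \frac{5}{\left(a + 1\right)^{2}}.$$

Repeating twice in total — each differentiation brings down another $\ln t$ — gives
$$\frac{d^{2}J}{da^{2}} = \int_{0}^{1} 5 t^{a} \log{\left(t \right)}^{2} \, dt = \frac{10}{\left(a + 1\right)^{3}},$$
and the integrand here is exactly the target integrand, so $I = \frac{10}{\left(a + 1\right)^{3}}$.

Setting $a = \frac{1}{4}$:
$$I = \frac{128}{25}.$$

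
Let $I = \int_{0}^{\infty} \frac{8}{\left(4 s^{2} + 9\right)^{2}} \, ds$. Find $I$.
$\frac{\pi}{27}$

Start from the standard arctangent integral
$$J(a) = \int_{0}^{\infty} \frac{1}{2 \left(a^{2} + s^{2}\right)} \, ds = \frac{\pi}{4 a}.$$

Differentiating under the integral sign with respect to $a$,
$$\frac{dJ}{da} = \int_{0}^{\infty} - \frac{a}{\left(a^{2} + s^{2}\right)^{2}} \, ds = - \frac{\pi}{4 a^{2}},$$
so $\int_{0}^{\infty} \frac{1}{2 \left(a^{2} + s^{2}\right)^{2}} \, ds = \frac{\pi}{8 a^{3}}$.

Setting $a = \frac{3}{2}$:
$$I = \frac{\pi}{27}.$$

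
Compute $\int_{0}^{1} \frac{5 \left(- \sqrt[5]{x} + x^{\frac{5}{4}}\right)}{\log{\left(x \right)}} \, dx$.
$- \log{\left(\frac{32768}{759375} \right)}$

Introduce a parameter $a$ in the exponent: let $I(a) = \int_{0}^{1} \frac{5 \left(x^{\frac{5}{4}} - x^{a}\right)}{\log{\left(x \right)}} \, dx$.

Since $\dfrac{\partial}{\partial a}\,x^{a} = x^{a} \ln x$, the $\ln x$ in the denominator cancels and
$$\frac{dI}{da} = \int_{0}^{1} -5 x^{a} \, dx = -5 \left[\frac{x^{a+1}}{a+1}\right]_0^1 = - \frac{5}{a + 1}.$$

Integrating with respect to $a$ gives $I(a) = - \log{\left(\frac{1024 \left(a + 1\right)^{5}}{59049} \right)} + C$.

At $a = \frac{5}{4}$ the integrand is identically $0$, so $I(\frac{5}{4}) = 0$. The closed form gives $0$, hence $C = 0$.

Setting $a = \frac{1}{5}$:
$$I = - \log{\left(\frac{32768}{759375} \right)}.$$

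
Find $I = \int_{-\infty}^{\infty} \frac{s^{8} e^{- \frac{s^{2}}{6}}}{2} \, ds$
$\frac{8505 \sqrt{6} \sqrt{\pi}}{2}$

Begin with the known integral
$$J(a) = \int_{-\infty}^{\infty} \frac{e^{- a s^{2}}}{2} \, ds = \frac{\sqrt{\pi}}{2 \sqrt{a}}.$$

Differentiating under the integral sign brings down a factor of $(-s^2)$:
$$\frac{dJ}{da} = \int_{-\infty}^{\infty} - \frac{s^{2} e^{- a s^{2}}}{2} \, ds = - \frac{\sqrt{\pi}}{4 a^{\frac{3}{2}}}.$$

Repeating $4$ times in total — each differentiation brings down another $(-s^2)$ — gives
$$\frac{d^{4}J}{da^{4}} = \int_{-\infty}^{\infty} \frac{s^{8} e^{- a s^{2}}}{2} \, ds = \frac{105 \sqrt{\pi}}{32 a^{\frac{9}{2}}},$$
and the integrand here is exactly the target integrand, so $I = \frac{105 \sqrt{\pi}}{32 a^{\frac{9}{2}}}$.

Setting $a = \frac{1}{6}$:
$$I = \frac{8505 \sqrt{6} \sqrt{\pi}}{2}.$$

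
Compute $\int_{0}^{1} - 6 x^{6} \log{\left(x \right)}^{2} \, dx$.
$- \frac{12}{343}$

Consider the simpler parametrised integral
$$J(a) = \int_{0}^{1} - 6 x^{a} \, dx = - \frac{6}{a + 1}.$$

Differentiating under the integral sign brings down a factor of $\ln x$:
$$\frac{dJ}{da} = \int_{0}^{1} - 6 x^{a} \log{\left(x \right)} \, dx = \frac{6}{\left(a + 1\right)^{2}}.$$

Repeating twice in total — each differentiation brings down another $\ln x$ — gives
$$\frac{d^{2}J}{da^{2}} = \int_{0}^{1} - 6 x^{a} \log{\left(x \right)}^{2} \, dx = - \frac{12}{\left(a + 1\right)^{3}},$$
and the integrand here is exactly the target integrand, so $I = - \frac{12}{\left(a + 1\right)^{3}}$.

Setting $a = 6$:
$$I = - \frac{12}{343}.$$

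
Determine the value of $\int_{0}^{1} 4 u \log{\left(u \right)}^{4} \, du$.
$3$

Start from the elementary integral
$$J(a) = \int_{0}^{1} 4 u^{a} \, du = \frac{4}{a + 1}.$$

Differentiating under the integral sign brings down a factor of $\ln u$:
$$\frac{dJ}{da} = \int_{0}^{1} 4 u^{a} \log{\left(u \right)} \, du = - \frac{4}{\left(a + 1\right)^{2}}.$$

Repeating $4$ times in total — each differentiation brings down another $\ln u$ — gives
$$\frac{d^{4}J}{da^{4}} = \int_{0}^{1} 4 u^{a} \log{\left(u \right)}^{4} \, du = \frac{96}{\left(a + 1\right)^{5}},$$
and the integrand here is exactly the target integrand, so $I = \frac{96}{\left(a + 1\right)^{5}}$.

Setting $a = 1$:
$$I = 3.$$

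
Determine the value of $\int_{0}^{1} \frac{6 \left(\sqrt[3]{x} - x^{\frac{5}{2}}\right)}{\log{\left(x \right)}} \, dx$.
$\log{\left(\frac{262144}{85766121} \right)}$

Introduce a parameter $a$ in the exponent: let $I(a) = \int_{0}^{1} \frac{6 \left(- x^{\frac{5}{2}} + x^{a}\right)}{\log{\left(x \right)}} \, dx$.

Since $\dfrac{\partial}{\partial a}\,x^{a} = x^{a} \ln x$, the $\ln x$ in the denominator cancels and
$$\frac{dI}{da} = \int_{0}^{1} 6 x^{a} \, dx = 6 \left[\frac{x^{a+1}}{a+1}\right]_0^1 = \frac{6}{a + 1}.$$

Integrating with respect to $a$ gives $I(a) = \log{\left(\frac{64 \left(a + 1\right)^{6}}{117649} \right)} + C$.

At $a = \frac{5}{2}$ the integrand is identically $0$, so $I(\frac{5}{2}) = 0$. The closed form gives $0$, hence $C = 0$.

Setting $a = \frac{1}{3}$:
$$I = \log{\left(\frac{262144}{85766121} \right)}.$$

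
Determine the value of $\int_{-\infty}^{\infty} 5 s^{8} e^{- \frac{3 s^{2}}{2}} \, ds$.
$\frac{175 \sqrt{6} \sqrt{\pi}}{81}$

Consider the simpler parametrised integral
$$J(a) = \int_{-\infty}^{\infty} 5 e^{- a s^{2}} \, ds = \frac{5 \sqrt{\pi}}{\sqrt{a}}.$$

Differentiating under the integral sign brings down a factor of $(-s^2)$:
$$\frac{dJ}{da} = \int_{-\infty}^{\infty} - 5 s^{2} e^{- a s^{2}} \, ds = - \frac{5 \sqrt{\pi}}{2 a^{\frac{3}{2}}}.$$

Repeating $4$ times in total — each differentiation brings down another $(-s^2)$ — gives
$$\frac{d^{4}J}{da^{4}} = \int_{-\infty}^{\infty} 5 s^{8} e^{- a s^{2}} \, ds = \frac{525 \sqrt{\pi}}{16 a^{\frac{9}{2}}},$$
and the integrand here is exactly the target integrand, so $I = \frac{525 \sqrt{\pi}}{16 a^{\frac{9}{2}}}$.

Setting $a = \frac{3}{2}$:
$$I = \frac{175 \sqrt{6} \sqrt{\pi}}{81}.$$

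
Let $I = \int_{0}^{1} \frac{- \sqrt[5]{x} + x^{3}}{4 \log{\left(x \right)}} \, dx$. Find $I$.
$- \frac{\log{\left(3 \right)}}{4} + \frac{\log{\left(10 \right)}}{4}$

Replace the exponent $3$ by a parameter $a$: let $I(a) = \int_{0}^{1} \frac{- \sqrt[5]{x} + x^{a}}{4 \log{\left(x \right)}} \, dx$.

Since $\dfrac{\partial}{\partial a}\,x^{a} = x^{a} \ln x$, the $\ln x$ in the denominator cancels and
$$\frac{dI}{da} = \int_{0}^{1} \frac{1}{4} x^{a} \, dx = \frac{1}{4} \left[\frac{x^{a+1}}{a+1}\right]_0^1 = \frac{1}{4 \left(a + 1\right)}.$$

Integrating with respect to $a$ gives $I(a) = \frac{\log{\left(a + 1 \right)}}{4} - \frac{\log{\left(6 \right)}}{4} + \frac{\log{\left(5 \right)}}{4} + C$.

At $a = \frac{1}{5}$ the integrand is identically $0$, so $I(\frac{1}{5}) = 0$. The closed form gives $0$, hence $C = 0$.

Setting $a = 3$:
$$I = - \frac{\log{\left(3 \right)}}{4} + \frac{\log{\left(10 \right)}}{4}.$$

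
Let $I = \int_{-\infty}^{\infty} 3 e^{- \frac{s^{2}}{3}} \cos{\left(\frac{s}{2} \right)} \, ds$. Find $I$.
$\frac{3 \sqrt{3} \sqrt{\pi}}{e^{\frac{3}{16}}}$

Treat the cosine frequency as a parameter and define $I(b) = \int_{-\infty}^{\infty} 3 e^{- \frac{s^{2}}{3}} \cos{\left(b s \right)} \, ds$.

Differentiating under the integral sign,
$$I'(b) = \int_{-\infty}^{\infty} - 3 s e^{- \frac{s^{2}}{3}} \sin{\left(b s \right)} \, ds.$$

Integrate $\int_{-\infty}^{\infty} s \sin(b s)\, e^{- \frac{s^{2}}{3}}\, ds$ by parts with $u = \sin(b s)$ and $dv = s\, e^{- \frac{s^{2}}{3}}\, ds$, giving $v = - \frac{3 e^{- \frac{s^{2}}{3}}}{2}$. The boundary term vanishes and
$$\int_{-\infty}^{\infty} s \sin(b s)\, e^{- \frac{s^{2}}{3}}\, ds = \frac{3 b}{2} \int_{-\infty}^{\infty} \cos(b s)\, e^{- \frac{s^{2}}{3}}\, ds,$$
so $I'(b) = - \frac{3 b}{2}\, I(b)$.

This is a separable first-order ODE; solving with the initial condition $I(0) = \int_{-\infty}^{\infty} 3 e^{- \frac{s^{2}}{3}}\,ds = 3 \sqrt{3} \sqrt{\pi}$ gives
$$I(b) = 3 \sqrt{3} \sqrt{\pi} e^{- \frac{3 b^{2}}{4}}.$$

Setting $b = \frac{1}{2}$:
$$I = \frac{3 \sqrt{3} \sqrt{\pi}}{e^{\frac{3}{16}}}.$$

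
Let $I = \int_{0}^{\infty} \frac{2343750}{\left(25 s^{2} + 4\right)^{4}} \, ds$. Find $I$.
$\frac{1171875 \pi}{2048}$

Begin with the known result
$$J(a) = \int_{0}^{\infty} \frac{6}{a^{2} + s^{2}} \, ds = \frac{3 \pi}{a}.$$

Differentiating under the integral sign with respect to $a$,
$$\frac{dJ}{da} = \int_{0}^{\infty} - \frac{12 a}{\left(a^{2} + s^{2}\right)^{2}} \, ds = - \frac{3 \pi}{a^{2}},$$
so $\int_{0}^{\infty} \frac{6}{\left(a^{2} + s^{2}\right)^{2}} \, ds = \frac{3 \pi}{2 a^{3}}$.

Repeating — each differentiation of $1/(s^2+a^2)^j$ produces $-2ja/(s^2+a^2)^{j+1}$ — and dividing through by $-2ja$ at each step yields, after $3$ differentiations in total,
$$\int_{0}^{\infty} \frac{6}{\left(a^{2} + s^{2}\right)^{4}} \, ds = \frac{15 \pi}{16 a^{7}}.$$

Setting $a = \frac{2}{5}$:
$$I = \frac{1171875 \pi}{2048}.$$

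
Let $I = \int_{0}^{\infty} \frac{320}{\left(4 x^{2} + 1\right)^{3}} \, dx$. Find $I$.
$30 \pi$

Begin with the known result
$$J(a) = \int_{0}^{\infty} \frac{5}{a^{2} + x^{2}} \, dx = \frac{5 \pi}{2 a}.$$

Differentiating under the integral sign with respect to $a$,
$$\frac{dJ}{da} = \int_{0}^{\infty} - \frac{10 a}{\left(a^{2} + x^{2}\right)^{2}} \, dx = - \frac{5 \pi}{2 a^{2}},$$
so $\int_{0}^{\infty} \frac{5}{\left(a^{2} + x^{2}\right)^{2}} \, dx = \frac{5 \pi}{4 a^{3}}$.

Repeating — each differentiation of $1/(x^2+a^2)^j$ produces $-2ja/(x^2+a^2)^{j+1}$ — and dividing through by $-2ja$ at each step yields, after $2$ differentiations in total,
$$\int_{0}^{\infty} \frac{5}{\left(a^{2} + x^{2}\right)^{3}} \, dx = \frac{15 \pi}{16 a^{5}}.$$

Setting $a = \frac{1}{2}$:
$$I = 30 \pi.$$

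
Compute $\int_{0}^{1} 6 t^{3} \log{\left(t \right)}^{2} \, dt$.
$\frac{3}{16}$

Consider the simpler parametrised integral
$$J(a) = \int_{0}^{1} 6 t^{a} \, dt = \frac{6}{a + 1}.$$

Differentiating under the integral sign brings down a factor of $\ln t$:
$$\frac{dJ}{da} = \int_{0}^{1} 6 t^{a} \log{\left(t \right)} \, dt = - \frac{6}{\left(a + 1\right)^{2}}.$$

Repeating twice in total — each differentiation brings down another $\ln t$ — gives
$$\frac{d^{2}J}{da^{2}} = \int_{0}^{1} 6 t^{a} \log{\left(t \right)}^{2} \, dt = \frac{12}{\left(a + 1\right)^{3}},$$
and the integrand here is exactly the target integrand, so $I = \frac{12}{\left(a + 1\right)^{3}}$.

Setting $a = 3$:
$$I = \frac{3}{16}.$$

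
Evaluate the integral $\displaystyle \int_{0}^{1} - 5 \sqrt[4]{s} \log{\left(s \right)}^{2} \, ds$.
$- \frac{128}{25}$

Begin with the known integral
$$J(a) = \int_{0}^{1} - 5 s^{a} \, ds = - \frac{5}{a + 1}.$$

Differentiating under the integral sign brings down a factor of $\ln s$:
$$\frac{dJ}{da} = \int_{0}^{1} - 5 s^{a} \log{\left(s \right)} \, ds = \frac{5}{\left(a + 1\right)^{2}}.$$

Repeating twice in total — each differentiation brings down another $\ln s$ — gives
$$\frac{d^{2}J}{da^{2}} = \int_{0}^{1} - 5 s^{a} \log{\left(s \right)}^{2} \, ds = - \frac{10}{\left(a + 1\right)^{3}},$$
and the integrand here is exactly the target integrand, so $I = - \frac{10}{\left(a + 1\right)^{3}}$.

Setting $a = \frac{1}{4}$:
$$I = - \frac{128}{25}.$$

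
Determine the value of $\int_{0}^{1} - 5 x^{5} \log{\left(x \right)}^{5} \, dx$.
$\frac{25}{1944}$

Start from the elementary integral
$$J(a) = \int_{0}^{1} - 5 x^{a} \, dx = - \frac{5}{a + 1}.$$

Differentiating under the integral sign brings down a factor of $\ln x$:
$$\frac{dJ}{da} = \int_{0}^{1} - 5 x^{a} \log{\left(x \right)} \, dx = \frac{5}{\left(a + 1\right)^{2}}.$$

Repeating $5$ times in total — each differentiation brings down another $\ln x$ — gives
$$\frac{d^{5}J}{da^{5}} = \int_{0}^{1} - 5 x^{a} \log{\left(x \right)}^{5} \, dx = \frac{600}{\left(a + 1\right)^{6}},$$
and the integrand here is exactly the target integrand, so $I = \frac{600}{\left(a + 1\right)^{6}}$.

Setting $a = 5$:
$$I = \frac{25}{1944}.$$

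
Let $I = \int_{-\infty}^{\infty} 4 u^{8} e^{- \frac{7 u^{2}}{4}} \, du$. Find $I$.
$\frac{1920 \sqrt{7} \sqrt{\pi}}{2401}$

Begin with the known integral
$$J(a) = \int_{-\infty}^{\infty} 4 e^{- a u^{2}} \, du = \frac{4 \sqrt{\pi}}{\sqrt{a}}.$$

Differentiating under the integral sign brings down a factor of $(-u^2)$:
$$\frac{dJ}{da} = \int_{-\infty}^{\infty} - 4 u^{2} e^{- a u^{2}} \, du = - \frac{2 \sqrt{\pi}}{a^{\frac{3}{2}}}.$$

Repeating $4$ times in total — each differentiation brings down another $(-u^2)$ — gives
$$\frac{d^{4}J}{da^{4}} = \int_{-\infty}^{\infty} 4 u^{8} e^{- a u^{2}} \, du = \frac{105 \sqrt{\pi}}{4 a^{\frac{9}{2}}},$$
and the integrand here is exactly the target integrand, so $I = \frac{105 \sqrt{\pi}}{4 a^{\frac{9}{2}}}$.

Setting $a = \frac{7}{4}$:
$$I = \frac{1920 \sqrt{7} \sqrt{\pi}}{2401}.$$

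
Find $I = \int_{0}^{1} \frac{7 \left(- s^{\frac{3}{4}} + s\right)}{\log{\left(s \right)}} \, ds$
$\log{\left(\frac{2097152}{823543} \right)}$

Replace the exponent $\frac{3}{4}$ by a parameter $a$: let $I(a) = \int_{0}^{1} \frac{7 \left(s - s^{a}\right)}{\log{\left(s \right)}} \, ds$.

Since $\dfrac{\partial}{\partial a}\,s^{a} = s^{a} \ln s$, the $\ln s$ in the denominator cancels and
$$\frac{dI}{da} = \int_{0}^{1} -7 s^{a} \, ds = -7 \left[\frac{s^{a+1}}{a+1}\right]_0^1 = - \frac{7}{a + 1}.$$

Integrating with respect to $a$ gives $I(a) = \log{\left(\frac{128}{\left(a + 1\right)^{7}} \right)} + C$.

At $a = 1$ the integrand is identically $0$, so $I(1) = 0$. The closed form gives $0$, hence $C = 0$.

Setting $a = \frac{3}{4}$:
$$I = \log{\left(\frac{2097152}{823543} \right)}.$$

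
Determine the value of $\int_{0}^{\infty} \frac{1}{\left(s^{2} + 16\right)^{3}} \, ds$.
$\frac{3 \pi}{16384}$

Start from the standard arctangent integral
$$J(a) = \int_{0}^{\infty} \frac{1}{a^{2} + s^{2}} \, ds = \frac{\pi}{2 a}.$$

Differentiating under the integral sign with respect to $a$,
$$\frac{dJ}{da} = \int_{0}^{\infty} - \frac{2 a}{\left(a^{2} + s^{2}\right)^{2}} \, ds = - \frac{\pi}{2 a^{2}},$$
so $\int_{0}^{\infty} \frac{1}{\left(a^{2} + s^{2}\right)^{2}} \, ds = \frac{\pi}{4 a^{3}}$.

Repeating — each differentiation of $1/(s^2+a^2)^j$ produces $-2ja/(s^2+a^2)^{j+1}$ — and dividing through by $-2ja$ at each step yields, after $2$ differentiations in total,
$$\int_{0}^{\infty} \frac{1}{\left(a^{2} + s^{2}\right)^{3}} \, ds = \frac{3 \pi}{16 a^{5}}.$$

Setting $a = 4$:
$$I = \frac{3 \pi}{16384}.$$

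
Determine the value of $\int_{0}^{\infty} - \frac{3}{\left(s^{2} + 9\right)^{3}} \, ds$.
$- \frac{\pi}{432}$

Begin with the known result
$$J(a) = \int_{0}^{\infty} - \frac{3}{a^{2} + s^{2}} \, ds = - \frac{3 \pi}{2 a}.$$

Differentiating under the integral sign with respect to $a$,
$$\frac{dJ}{da} = \int_{0}^{\infty} \frac{6 a}{\left(a^{2} + s^{2}\right)^{2}} \, ds = \frac{3 \pi}{2 a^{2}},$$
so $\int_{0}^{\infty} - \frac{3}{\left(a^{2} + s^{2}\right)^{2}} \, ds = - \frac{3 \pi}{4 a^{3}}$.

Repeating — each differentiation of $1/(s^2+a^2)^j$ produces $-2ja/(s^2+a^2)^{j+1}$ — and dividing through by $-2ja$ at each step yields, after $2$ differentiations in total,
$$\int_{0}^{\infty} - \frac{3}{\left(a^{2} + s^{2}\right)^{3}} \, ds = - \frac{9 \pi}{16 a^{5}}.$$

Setting $a = 3$:
$$I = - \frac{\pi}{432}.$$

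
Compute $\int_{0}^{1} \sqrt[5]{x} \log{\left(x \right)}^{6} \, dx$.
$\frac{390625}{1944}$

Start from the elementary integral
$$J(a) = \int_{0}^{1} x^{a} \, dx = \frac{1}{a + 1}.$$

Differentiating under the integral sign brings down a factor of $\ln x$:
$$\frac{dJ}{da} = \int_{0}^{1} x^{a} \log{\left(x \right)} \, dx = - \frac{1}{\left(a + 1\right)^{2}}.$$

Repeating $6$ times in total — each differentiation brings down another $\ln x$ — gives
$$\frac{d^{6}J}{da^{6}} = \int_{0}^{1} x^{a} \log{\left(x \right)}^{6} \, dx = \frac{720}{\left(a + 1\right)^{7}},$$
and the integrand here is exactly the target integrand, so $I = \frac{720}{\left(a + 1\right)^{7}}$.

Setting $a = \frac{1}{5}$:
$$I = \frac{390625}{1944}.$$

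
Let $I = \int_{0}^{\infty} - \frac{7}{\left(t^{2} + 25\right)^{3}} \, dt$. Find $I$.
$- \frac{21 \pi}{50000}$

Recall the elementary integral
$$J(a) = \int_{0}^{\infty} - \frac{7}{a^{2} + t^{2}} \, dt = - \frac{7 \pi}{2 a}.$$

Differentiating under the integral sign with respect to $a$,
$$\frac{dJ}{da} = \int_{0}^{\infty} \frac{14 a}{\left(a^{2} + t^{2}\right)^{2}} \, dt = \frac{7 \pi}{2 a^{2}},$$
so $\int_{0}^{\infty} - \frac{7}{\left(a^{2} + t^{2}\right)^{2}} \, dt = - \frac{7 \pi}{4 a^{3}}$.

Repeating — each differentiation of $1/(t^2+a^2)^j$ produces $-2ja/(t^2+a^2)^{j+1}$ — and dividing through by $-2ja$ at each step yields, after $2$ differentiations in total,
$$\int_{0}^{\infty} - \frac{7}{\left(a^{2} + t^{2}\right)^{3}} \, dt = - \frac{21 \pi}{16 a^{5}}.$$

Setting $a = 5$:
$$I = - \frac{21 \pi}{50000}.$$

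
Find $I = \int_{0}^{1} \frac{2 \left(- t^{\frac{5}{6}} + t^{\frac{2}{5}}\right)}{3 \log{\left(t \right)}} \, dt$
$- \frac{2 \log{\left(55 \right)}}{3} + \frac{2 \log{\left(42 \right)}}{3}$

Consider the one-parameter family: let $I(a) = \int_{0}^{1} \frac{2 \left(- t^{\frac{5}{6}} + t^{a}\right)}{3 \log{\left(t \right)}} \, dt$.

Since $\dfrac{\partial}{\partial a}\,t^{a} = t^{a} \ln t$, the $\ln t$ in the denominator cancels and
$$\frac{dI}{da} = \int_{0}^{1} \frac{2}{3} t^{a} \, dt = \frac{2}{3} \left[\frac{t^{a+1}}{a+1}\right]_0^1 = \frac{2}{3 \left(a + 1\right)}.$$

Integrating with respect to $a$ gives $I(a) = \log{\left(\frac{\sqrt[3]{11} \cdot 6^{\frac{2}{3}} \left(a + 1\right)^{\frac{2}{3}}}{11} \right)} + C$.

At $a = \frac{5}{6}$ the integrand is identically $0$, so $I(\frac{5}{6}) = 0$. The closed form gives $0$, hence $C = 0$.

Setting $a = \frac{2}{5}$:
$$I = - \frac{2 \log{\left(55 \right)}}{3} + \frac{2 \log{\left(42 \right)}}{3}.$$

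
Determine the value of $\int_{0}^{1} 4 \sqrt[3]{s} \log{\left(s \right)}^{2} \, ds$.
$\frac{27}{8}$

Consider the simpler parametrised integral
$$J(a) = \int_{0}^{1} 4 s^{a} \, ds = \frac{4}{a + 1}.$$

Differentiating under the integral sign brings down a factor of $\ln s$:
$$\frac{dJ}{da} = \int_{0}^{1} 4 s^{a} \log{\left(s \right)} \, ds = - \frac{4}{\left(a + 1\right)^{2}}.$$

Repeating twice in total — each differentiation brings down another $\ln s$ — gives
$$\frac{d^{2}J}{da^{2}} = \int_{0}^{1} 4 s^{a} \log{\left(s \right)}^{2} \, ds = \frac{8}{\left(a + 1\right)^{3}},$$
and the integrand here is exactly the target integrand, so $I = \frac{8}{\left(a + 1\right)^{3}}$.

Setting $a = \frac{1}{3}$:
$$I = \frac{27}{8}.$$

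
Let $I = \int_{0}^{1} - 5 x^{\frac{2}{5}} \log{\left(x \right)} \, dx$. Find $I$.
$\frac{125}{49}$

Consider the simpler parametrised integral
$$J(a) = \int_{0}^{1} - 5 x^{a} \, dx = - \frac{5}{a + 1}.$$

Differentiating under the integral sign brings down a factor of $\ln x$:
$$\frac{dJ}{da} = \int_{0}^{1} - 5 x^{a} \log{\left(x \right)} \, dx = \frac{5}{\left(a + 1\right)^{2}}.$$

The integral on the left is $I$, so $I = \frac{5}{\left(a + 1\right)^{2}}$.

Setting $a = \frac{2}{5}$:
$$I = \frac{125}{49}.$$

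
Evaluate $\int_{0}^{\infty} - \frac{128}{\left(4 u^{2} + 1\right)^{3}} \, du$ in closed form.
$- 12 \pi$

Recall the elementary integral
$$J(a) = \int_{0}^{\infty} - \frac{2}{a^{2} + u^{2}} \, du = - \frac{\pi}{a}.$$

Differentiating under the integral sign with respect to $a$,
$$\frac{dJ}{da} = \int_{0}^{\infty} \frac{4 a}{\left(a^{2} + u^{2}\right)^{2}} \, du = \frac{\pi}{a^{2}},$$
so $\int_{0}^{\infty} - \frac{2}{\left(a^{2} + u^{2}\right)^{2}} \, du = - \frac{\pi}{2 a^{3}}$.

Repeating — each differentiation of $1/(u^2+a^2)^j$ produces $-2ja/(u^2+a^2)^{j+1}$ — and dividing through by $-2ja$ at each step yields, after $2$ differentiations in total,
$$\int_{0}^{\infty} - \frac{2}{\left(a^{2} + u^{2}\right)^{3}} \, du = - \frac{3 \pi}{8 a^{5}}.$$

Setting $a = \frac{1}{2}$:
$$I = - 12 \pi.$$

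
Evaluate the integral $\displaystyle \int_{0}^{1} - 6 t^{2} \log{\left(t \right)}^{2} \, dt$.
$- \frac{4}{9}$

Begin with the known integral
$$J(a) = \int_{0}^{1} - 6 t^{a} \, dt = - \frac{6}{a + 1}.$$

Differentiating under the integral sign brings down a factor of $\ln t$:
$$\frac{dJ}{da} = \int_{0}^{1} - 6 t^{a} \log{\left(t \right)} \, dt = \frac{6}{\left(a + 1\right)^{2}}.$$

Repeating twice in total — each differentiation brings down another $\ln t$ — gives
$$\frac{d^{2}J}{da^{2}} = \int_{0}^{1} - 6 t^{a} \log{\left(t \right)}^{2} \, dt = - \frac{12}{\left(a + 1\right)^{3}},$$
and the integrand here is exactly the target integrand, so $I = - \frac{12}{\left(a + 1\right)^{3}}$.

Setting $a = 2$:
$$I = - \frac{4}{9}.$$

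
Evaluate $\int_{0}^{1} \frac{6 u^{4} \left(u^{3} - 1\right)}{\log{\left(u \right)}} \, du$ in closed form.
$- \log{\left(\frac{15625}{262144} \right)}$

Replace the exponent $4$ by a parameter $a$: let $I(a) = \int_{0}^{1} \frac{6 \left(u^{7} - u^{a}\right)}{\log{\left(u \right)}} \, du$.

Since $\dfrac{\partial}{\partial a}\,u^{a} = u^{a} \ln u$, the $\ln u$ in the denominator cancels and
$$\frac{dI}{da} = \int_{0}^{1} -6 u^{a} \, du = -6 \left[\frac{u^{a+1}}{a+1}\right]_0^1 = - \frac{6}{a + 1}.$$

Integrating with respect to $a$ gives $I(a) = - \log{\left(\frac{\left(a + 1\right)^{6}}{262144} \right)} + C$.

At $a = 7$ the integrand is identically $0$, so $I(7) = 0$. The closed form gives $0$, hence $C = 0$.

Setting $a = 4$:
$$I = - \log{\left(\frac{15625}{262144} \right)}.$$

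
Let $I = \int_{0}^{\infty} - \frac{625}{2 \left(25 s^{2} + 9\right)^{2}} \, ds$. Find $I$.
$- \frac{125 \pi}{216}$

Begin with the known result
$$J(a) = \int_{0}^{\infty} - \frac{1}{2 \left(a^{2} + s^{2}\right)} \, ds = - \frac{\pi}{4 a}.$$

Differentiating under the integral sign with respect to $a$,
$$\frac{dJ}{da} = \int_{0}^{\infty} \frac{a}{\left(a^{2} + s^{2}\right)^{2}} \, ds = \frac{\pi}{4 a^{2}},$$
so $\int_{0}^{\infty} - \frac{1}{2 \left(a^{2} + s^{2}\right)^{2}} \, ds = - \frac{\pi}{8 a^{3}}$.

Setting $a = \frac{3}{5}$:
$$I = - \frac{125 \pi}{216}.$$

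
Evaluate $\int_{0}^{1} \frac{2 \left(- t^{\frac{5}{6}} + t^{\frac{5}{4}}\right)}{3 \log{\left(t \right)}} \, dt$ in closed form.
$\log{\left(\frac{9 \sqrt[3]{22}}{22} \right)}$

Replace the exponent $\frac{5}{6}$ by a parameter $a$: let $I(a) = \int_{0}^{1} \frac{2 \left(t^{\frac{5}{4}} - t^{a}\right)}{3 \log{\left(t \right)}} \, dt$.

Since $\dfrac{\partial}{\partial a}\,t^{a} = t^{a} \ln t$, the $\ln t$ in the denominator cancels and
$$\frac{dI}{da} = \int_{0}^{1} - \frac{2}{3} t^{a} \, dt = - \frac{2}{3} \left[\frac{t^{a+1}}{a+1}\right]_0^1 = - \frac{2}{3 a + 3}.$$

Integrating with respect to $a$ gives $I(a) = - \frac{2 \log{\left(a + 1 \right)}}{3} - \frac{4 \log{\left(2 \right)}}{3} + \frac{4 \log{\left(3 \right)}}{3} + C$.

At $a = \frac{5}{4}$ the integrand is identically $0$, so $I(\frac{5}{4}) = 0$. The closed form gives $0$, hence $C = 0$.

Setting $a = \frac{5}{6}$:
$$I = \log{\left(\frac{9 \sqrt[3]{22}}{22} \right)}.$$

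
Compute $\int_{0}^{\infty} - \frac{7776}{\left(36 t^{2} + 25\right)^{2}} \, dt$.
$- \frac{324 \pi}{125}$

Recall the elementary integral
$$J(a) = \int_{0}^{\infty} - \frac{6}{a^{2} + t^{2}} \, dt = - \frac{3 \pi}{a}.$$

Differentiating under the integral sign with respect to $a$,
$$\frac{dJ}{da} = \int_{0}^{\infty} \frac{12 a}{\left(a^{2} + t^{2}\right)^{2}} \, dt = \frac{3 \pi}{a^{2}},$$
so $\int_{0}^{\infty} - \frac{6}{\left(a^{2} + t^{2}\right)^{2}} \, dt = - \frac{3 \pi}{2 a^{3}}$.

Setting $a = \frac{5}{6}$:
$$I = - \frac{324 \pi}{125}.$$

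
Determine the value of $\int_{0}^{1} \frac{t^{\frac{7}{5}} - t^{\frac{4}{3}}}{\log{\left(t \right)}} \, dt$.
$- \log{\left(\frac{35}{36} \right)}$

Introduce a parameter $a$ in the exponent: let $I(a) = \int_{0}^{1} \frac{t^{\frac{7}{5}} - t^{a}}{\log{\left(t \right)}} \, dt$.

Since $\dfrac{\partial}{\partial a}\,t^{a} = t^{a} \ln t$, the $\ln t$ in the denominator cancels and
$$\frac{dI}{da} = \int_{0}^{1} -1 t^{a} \, dt = -1 \left[\frac{t^{a+1}}{a+1}\right]_0^1 = - \frac{1}{a + 1}.$$

Integrating with respect to $a$ gives $I(a) = - \log{\left(\frac{5 a}{12} + \frac{5}{12} \right)} + C$.

At $a = \frac{7}{5}$ the integrand is identically $0$, so $I(\frac{7}{5}) = 0$. The closed form gives $0$, hence $C = 0$.

Setting $a = \frac{4}{3}$:
$$I = - \log{\left(\frac{35}{36} \right)}.$$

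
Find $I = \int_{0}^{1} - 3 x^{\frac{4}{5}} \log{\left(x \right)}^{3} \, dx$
$\frac{1250}{729}$

Start from the elementary integral
$$J(a) = \int_{0}^{1} - 3 x^{a} \, dx = - \frac{3}{a + 1}.$$

Differentiating under the integral sign brings down a factor of $\ln x$:
$$\frac{dJ}{da} = \int_{0}^{1} - 3 x^{a} \log{\left(x \right)} \, dx = \frac{3}{\left(a + 1\right)^{2}}.$$

Repeating $3$ times in total — each differentiation brings down another $\ln x$ — gives
$$\frac{d^{3}J}{da^{3}} = \int_{0}^{1} - 3 x^{a} \log{\left(x \right)}^{3} \, dx = \frac{18}{\left(a + 1\right)^{4}},$$
and the integrand here is exactly the target integrand, so $I = \frac{18}{\left(a + 1\right)^{4}}$.

Setting $a = \frac{4}{5}$:
$$I = \frac{1250}{729}.$$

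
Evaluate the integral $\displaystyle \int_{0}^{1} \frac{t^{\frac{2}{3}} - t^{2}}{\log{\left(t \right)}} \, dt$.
$\log{\left(\frac{5}{9} \right)}$

Replace the exponent $\frac{2}{3}$ by a parameter $a$: let $I(a) = \int_{0}^{1} \frac{- t^{2} + t^{a}}{\log{\left(t \right)}} \, dt$.

Since $\dfrac{\partial}{\partial a}\,t^{a} = t^{a} \ln t$, the $\ln t$ in the denominator cancels and
$$\frac{dI}{da} = \int_{0}^{1} t^{a} \, dt = \left[\frac{t^{a+1}}{a+1}\right]_0^1 = \frac{1}{a + 1}.$$

Integrating with respect to $a$ gives $I(a) = \log{\left(\frac{a}{3} + \frac{1}{3} \right)} + C$.

At $a = 2$ the integrand is identically $0$, so $I(2) = 0$. The closed form gives $0$, hence $C = 0$.

Setting $a = \frac{2}{3}$:
$$I = \log{\left(\frac{5}{9} \right)}.$$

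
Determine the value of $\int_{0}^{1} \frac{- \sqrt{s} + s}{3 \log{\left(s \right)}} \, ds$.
$\log{\left(\frac{6^{\frac{2}{3}}}{3} \right)}$

Introduce a parameter $a$ in the exponent: let $I(a) = \int_{0}^{1} \frac{s - s^{a}}{3 \log{\left(s \right)}} \, ds$.

Since $\dfrac{\partial}{\partial a}\,s^{a} = s^{a} \ln s$, the $\ln s$ in the denominator cancels and
$$\frac{dI}{da} = \int_{0}^{1} - \frac{1}{3} s^{a} \, ds = - \frac{1}{3} \left[\frac{s^{a+1}}{a+1}\right]_0^1 = - \frac{1}{3 a + 3}.$$

Integrating with respect to $a$ gives $I(a) = - \frac{\log{\left(a + 1 \right)}}{3} + \frac{\log{\left(2 \right)}}{3} + C$.

At $a = 1$ the integrand is identically $0$, so $I(1) = 0$. The closed form gives $0$, hence $C = 0$.

Setting $a = \frac{1}{2}$:
$$I = \log{\left(\frac{6^{\frac{2}{3}}}{3} \right)}.$$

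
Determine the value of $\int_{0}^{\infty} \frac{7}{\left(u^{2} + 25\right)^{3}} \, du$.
$\frac{21 \pi}{50000}$

Begin with the known result
$$J(a) = \int_{0}^{\infty} \frac{7}{a^{2} + u^{2}} \, du = \frac{7 \pi}{2 a}.$$

Differentiating under the integral sign with respect to $a$,
$$\frac{dJ}{da} = \int_{0}^{\infty} - \frac{14 a}{\left(a^{2} + u^{2}\right)^{2}} \, du = - \frac{7 \pi}{2 a^{2}},$$
so $\int_{0}^{\infty} \frac{7}{\left(a^{2} + u^{2}\right)^{2}} \, du = \frac{7 \pi}{4 a^{3}}$.

Repeating — each differentiation of $1/(u^2+a^2)^j$ produces $-2ja/(u^2+a^2)^{j+1}$ — and dividing through by $-2ja$ at each step yields, after $2$ differentiations in total,
$$\int_{0}^{\infty} \frac{7}{\left(a^{2} + u^{2}\right)^{3}} \, du = \frac{21 \pi}{16 a^{5}}.$$

Setting $a = 5$:
$$I = \frac{21 \pi}{50000}.$$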